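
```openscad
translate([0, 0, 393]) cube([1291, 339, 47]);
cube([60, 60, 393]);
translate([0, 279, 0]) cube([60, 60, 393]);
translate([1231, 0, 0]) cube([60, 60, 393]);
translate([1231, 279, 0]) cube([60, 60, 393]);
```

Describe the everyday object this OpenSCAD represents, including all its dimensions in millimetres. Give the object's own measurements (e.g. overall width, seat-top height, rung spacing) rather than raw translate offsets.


A bench: a 1291×339 mm seat slab, 47 mm thick, top at z = 440 mm, on four 60×60 mm square legs flush with the seat corners and standing on z = 0.


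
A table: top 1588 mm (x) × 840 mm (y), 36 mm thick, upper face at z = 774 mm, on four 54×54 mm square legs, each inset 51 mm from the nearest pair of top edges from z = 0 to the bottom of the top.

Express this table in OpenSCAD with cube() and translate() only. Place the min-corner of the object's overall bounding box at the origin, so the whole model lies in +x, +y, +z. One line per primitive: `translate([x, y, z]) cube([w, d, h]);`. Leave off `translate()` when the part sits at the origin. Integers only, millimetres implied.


translate([0, 0, 738]) cube([1588, 840, 36]);
translate([51, 51, 0]) cube([54, 54, 738]);
translate([1483, 51, 0]) cube([54, 54, 738]);
translate([51, 735, 0]) cube([54, 54, 738]);
translate([1483, 735, 0]) cube([54, 54, 738]);


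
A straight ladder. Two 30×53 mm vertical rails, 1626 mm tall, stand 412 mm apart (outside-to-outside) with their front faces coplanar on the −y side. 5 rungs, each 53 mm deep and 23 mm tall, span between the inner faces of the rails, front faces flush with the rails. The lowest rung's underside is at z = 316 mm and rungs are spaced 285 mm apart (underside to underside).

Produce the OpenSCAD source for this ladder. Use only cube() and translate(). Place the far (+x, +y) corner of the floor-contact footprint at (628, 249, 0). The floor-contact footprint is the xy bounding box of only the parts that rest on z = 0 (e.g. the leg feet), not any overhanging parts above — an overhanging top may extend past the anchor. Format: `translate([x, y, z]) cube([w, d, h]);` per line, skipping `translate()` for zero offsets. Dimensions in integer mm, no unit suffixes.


// rung span = 412 - 2*30 = 352
// rung[k] z = 316 + k*285
translate([216, 196, 0]) cube([30, 53, 1626]);
translate([598, 196, 0]) cube([30, 53, 1626]);
translate([246, 196, 316]) cube([352, 53, 23]);
translate([246, 196, 601]) cube([352, 53, 23]);
translate([246, 196, 886]) cube([352, 53, 23]);
translate([246, 196, 1171]) cube([352, 53, 23]);
translate([246, 196, 1456]) cube([352, 53, 23]);


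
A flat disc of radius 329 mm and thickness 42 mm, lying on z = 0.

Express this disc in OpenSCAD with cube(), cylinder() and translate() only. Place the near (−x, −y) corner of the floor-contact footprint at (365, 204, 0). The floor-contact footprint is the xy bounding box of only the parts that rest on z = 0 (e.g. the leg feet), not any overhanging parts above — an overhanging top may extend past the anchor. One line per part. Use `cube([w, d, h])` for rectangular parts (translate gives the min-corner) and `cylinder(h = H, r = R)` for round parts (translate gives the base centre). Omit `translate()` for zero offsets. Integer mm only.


translate([694, 533, 0]) cylinder(h = 42, r = 329);


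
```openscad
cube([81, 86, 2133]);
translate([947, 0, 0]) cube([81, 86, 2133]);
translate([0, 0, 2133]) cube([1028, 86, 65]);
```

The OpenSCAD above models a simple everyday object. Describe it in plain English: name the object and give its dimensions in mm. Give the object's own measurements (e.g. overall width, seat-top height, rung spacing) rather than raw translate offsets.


A door frame. The clear opening is 866 mm wide and 2133 mm high. Two 81 mm wide jambs, 86 mm deep, stand either side of the opening from the floor to the top of the opening. A 65 mm thick head sits across the top of both jambs, spanning the full outside width of the frame.


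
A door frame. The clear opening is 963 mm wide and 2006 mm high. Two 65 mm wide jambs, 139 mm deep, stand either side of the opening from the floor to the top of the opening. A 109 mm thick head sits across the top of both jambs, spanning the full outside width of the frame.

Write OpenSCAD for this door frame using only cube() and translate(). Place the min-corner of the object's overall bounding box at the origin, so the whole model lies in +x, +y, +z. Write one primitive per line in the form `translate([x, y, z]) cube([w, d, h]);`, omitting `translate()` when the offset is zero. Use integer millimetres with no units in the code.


cube([65, 139, 2006]);
translate([1028, 0, 0]) cube([65, 139, 2006]);
translate([0, 0, 2006]) cube([1093, 139, 109]);


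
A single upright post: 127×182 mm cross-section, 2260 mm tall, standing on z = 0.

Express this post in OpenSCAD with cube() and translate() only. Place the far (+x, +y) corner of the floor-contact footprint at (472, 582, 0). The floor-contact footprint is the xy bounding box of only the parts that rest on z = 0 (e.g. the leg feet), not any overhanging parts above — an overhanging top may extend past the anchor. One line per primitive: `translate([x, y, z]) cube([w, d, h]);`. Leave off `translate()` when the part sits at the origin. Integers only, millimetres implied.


translate([345, 400, 0]) cube([127, 182, 2260]);


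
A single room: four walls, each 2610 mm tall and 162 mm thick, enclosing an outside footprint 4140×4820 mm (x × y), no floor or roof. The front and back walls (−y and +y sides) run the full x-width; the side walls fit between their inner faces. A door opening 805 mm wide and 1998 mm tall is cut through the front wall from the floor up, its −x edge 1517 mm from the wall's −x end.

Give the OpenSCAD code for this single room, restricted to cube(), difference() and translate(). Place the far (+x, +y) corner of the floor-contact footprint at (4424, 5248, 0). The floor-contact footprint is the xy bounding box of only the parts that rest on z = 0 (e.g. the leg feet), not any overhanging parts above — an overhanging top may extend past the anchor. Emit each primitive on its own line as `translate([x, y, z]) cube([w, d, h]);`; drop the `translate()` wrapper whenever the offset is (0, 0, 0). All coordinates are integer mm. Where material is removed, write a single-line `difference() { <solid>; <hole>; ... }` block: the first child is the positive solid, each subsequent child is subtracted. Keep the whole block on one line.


difference() { translate([284, 428, 0]) cube([4140, 162, 2610]); translate([1801, 428, 0]) cube([805, 162, 1998]); }
translate([284, 5086, 0]) cube([4140, 162, 2610]);
translate([284, 590, 0]) cube([162, 4496, 2610]);
translate([4262, 590, 0]) cube([162, 4496, 2610]);


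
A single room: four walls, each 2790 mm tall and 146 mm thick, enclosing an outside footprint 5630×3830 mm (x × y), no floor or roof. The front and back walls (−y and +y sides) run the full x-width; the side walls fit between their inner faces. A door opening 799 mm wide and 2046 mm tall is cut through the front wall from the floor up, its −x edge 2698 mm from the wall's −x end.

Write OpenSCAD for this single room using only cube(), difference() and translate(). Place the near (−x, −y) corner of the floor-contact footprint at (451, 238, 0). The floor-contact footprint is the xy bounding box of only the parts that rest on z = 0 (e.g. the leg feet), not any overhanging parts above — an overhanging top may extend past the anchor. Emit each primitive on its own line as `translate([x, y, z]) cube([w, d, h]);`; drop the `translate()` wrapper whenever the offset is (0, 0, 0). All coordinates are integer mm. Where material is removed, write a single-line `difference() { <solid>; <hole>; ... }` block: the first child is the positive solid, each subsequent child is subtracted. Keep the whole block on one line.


difference() { translate([451, 238, 0]) cube([5630, 146, 2790]); translate([3149, 238, 0]) cube([799, 146, 2046]); }
translate([451, 3922, 0]) cube([5630, 146, 2790]);
translate([451, 384, 0]) cube([146, 3538, 2790]);
translate([5935, 384, 0]) cube([146, 3538, 2790]);


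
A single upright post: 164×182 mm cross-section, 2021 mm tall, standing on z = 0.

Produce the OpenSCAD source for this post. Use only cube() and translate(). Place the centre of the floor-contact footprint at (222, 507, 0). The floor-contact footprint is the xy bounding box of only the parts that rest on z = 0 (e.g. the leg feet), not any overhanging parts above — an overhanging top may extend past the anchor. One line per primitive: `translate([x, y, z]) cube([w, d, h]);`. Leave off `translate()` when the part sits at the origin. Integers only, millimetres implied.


translate([140, 416, 0]) cube([164, 182, 2021]);


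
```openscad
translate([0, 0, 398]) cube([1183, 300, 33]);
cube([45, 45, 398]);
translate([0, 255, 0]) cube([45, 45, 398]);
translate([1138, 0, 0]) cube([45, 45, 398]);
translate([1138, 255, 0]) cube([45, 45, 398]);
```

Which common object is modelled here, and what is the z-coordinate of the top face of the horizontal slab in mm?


A bench. The seat-top height is 431 mm.

A long slab on four corner posts — a bench. The slab sits at z = 398 with thickness 33, so the top is 398 + 33 = 431 mm.


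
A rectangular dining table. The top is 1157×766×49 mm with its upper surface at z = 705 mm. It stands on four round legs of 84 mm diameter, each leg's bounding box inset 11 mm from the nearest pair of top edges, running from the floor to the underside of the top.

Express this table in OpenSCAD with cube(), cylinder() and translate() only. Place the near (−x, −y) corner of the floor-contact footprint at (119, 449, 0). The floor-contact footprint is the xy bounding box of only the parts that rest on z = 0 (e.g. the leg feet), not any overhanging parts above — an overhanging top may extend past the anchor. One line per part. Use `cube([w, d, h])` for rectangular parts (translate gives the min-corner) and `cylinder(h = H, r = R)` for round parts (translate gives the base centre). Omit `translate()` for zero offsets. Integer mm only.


translate([108, 438, 656]) cube([1157, 766, 49]);
translate([161, 491, 0]) cylinder(h = 656, r = 42);
translate([1212, 491, 0]) cylinder(h = 656, r = 42);
translate([161, 1151, 0]) cylinder(h = 656, r = 42);
translate([1212, 1151, 0]) cylinder(h = 656, r = 42);


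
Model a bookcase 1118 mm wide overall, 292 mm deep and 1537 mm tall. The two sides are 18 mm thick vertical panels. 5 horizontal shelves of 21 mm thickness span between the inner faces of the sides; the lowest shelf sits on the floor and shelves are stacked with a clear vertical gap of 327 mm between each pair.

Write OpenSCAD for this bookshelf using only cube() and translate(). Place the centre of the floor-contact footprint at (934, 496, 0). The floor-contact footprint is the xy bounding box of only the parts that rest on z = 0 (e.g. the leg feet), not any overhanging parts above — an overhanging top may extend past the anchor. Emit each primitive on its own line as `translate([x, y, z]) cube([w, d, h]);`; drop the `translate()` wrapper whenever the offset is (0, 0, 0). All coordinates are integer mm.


translate([375, 350, 0]) cube([18, 292, 1537]);
translate([1475, 350, 0]) cube([18, 292, 1537]);
translate([393, 350, 0]) cube([1082, 292, 21]);
translate([393, 350, 348]) cube([1082, 292, 21]);
translate([393, 350, 696]) cube([1082, 292, 21]);
translate([393, 350, 1044]) cube([1082, 292, 21]);
translate([393, 350, 1392]) cube([1082, 292, 21]);


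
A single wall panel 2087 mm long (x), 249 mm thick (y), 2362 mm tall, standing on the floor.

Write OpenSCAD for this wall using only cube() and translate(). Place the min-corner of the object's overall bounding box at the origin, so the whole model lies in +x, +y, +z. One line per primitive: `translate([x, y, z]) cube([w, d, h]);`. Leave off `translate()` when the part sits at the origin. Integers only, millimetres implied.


cube([2087, 249, 2362]);


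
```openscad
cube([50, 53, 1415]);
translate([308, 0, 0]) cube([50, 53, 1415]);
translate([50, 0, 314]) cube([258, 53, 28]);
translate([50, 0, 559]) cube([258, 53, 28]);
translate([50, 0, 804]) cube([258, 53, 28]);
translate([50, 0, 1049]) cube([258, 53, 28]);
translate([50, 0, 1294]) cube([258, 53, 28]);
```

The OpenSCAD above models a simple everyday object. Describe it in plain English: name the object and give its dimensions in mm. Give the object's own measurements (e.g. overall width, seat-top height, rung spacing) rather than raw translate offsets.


A straight ladder. Two 50×53 mm vertical rails, 1415 mm tall, stand 358 mm apart (outside-to-outside) with their front faces coplanar on the −y side. 5 rungs, each 53 mm deep and 28 mm tall, span between the inner faces of the rails, front faces flush with the rails. The lowest rung's underside is at z = 314 mm and rungs are spaced 245 mm apart (underside to underside).


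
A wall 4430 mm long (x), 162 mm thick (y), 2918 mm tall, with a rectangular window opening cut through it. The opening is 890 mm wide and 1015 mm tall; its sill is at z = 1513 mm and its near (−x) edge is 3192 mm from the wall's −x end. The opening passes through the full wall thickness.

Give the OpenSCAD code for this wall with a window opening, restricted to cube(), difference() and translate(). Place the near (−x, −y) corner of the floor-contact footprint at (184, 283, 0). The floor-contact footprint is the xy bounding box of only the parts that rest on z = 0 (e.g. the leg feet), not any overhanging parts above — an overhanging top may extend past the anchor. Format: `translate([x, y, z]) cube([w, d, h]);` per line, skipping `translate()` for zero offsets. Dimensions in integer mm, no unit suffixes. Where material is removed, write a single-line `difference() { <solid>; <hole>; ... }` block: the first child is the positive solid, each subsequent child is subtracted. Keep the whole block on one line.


difference() { translate([184, 283, 0]) cube([4430, 162, 2918]); translate([3376, 283, 1513]) cube([890, 162, 1015]); }


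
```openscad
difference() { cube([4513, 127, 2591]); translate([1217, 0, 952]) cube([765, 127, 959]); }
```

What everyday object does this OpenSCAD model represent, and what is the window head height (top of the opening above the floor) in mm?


A wall with a window opening. The window head height is 1911 mm.

A wall with a rectangular opening subtracted — a window. Sill at z = 952, opening 959 mm tall, so the head is at 952 + 959 = 1911 mm.


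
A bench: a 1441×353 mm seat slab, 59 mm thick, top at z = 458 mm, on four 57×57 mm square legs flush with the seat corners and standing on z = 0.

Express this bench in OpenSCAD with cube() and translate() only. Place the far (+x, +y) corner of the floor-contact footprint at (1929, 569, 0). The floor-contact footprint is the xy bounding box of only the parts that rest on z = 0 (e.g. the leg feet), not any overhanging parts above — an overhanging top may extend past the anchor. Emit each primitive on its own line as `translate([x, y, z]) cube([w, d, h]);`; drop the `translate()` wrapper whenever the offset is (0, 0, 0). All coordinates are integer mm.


// leg_h = 458 − 59 = 399
translate([488, 216, 399]) cube([1441, 353, 59]);
translate([488, 216, 0]) cube([57, 57, 399]);
translate([488, 512, 0]) cube([57, 57, 399]);
translate([1872, 216, 0]) cube([57, 57, 399]);
translate([1872, 512, 0]) cube([57, 57, 399]);


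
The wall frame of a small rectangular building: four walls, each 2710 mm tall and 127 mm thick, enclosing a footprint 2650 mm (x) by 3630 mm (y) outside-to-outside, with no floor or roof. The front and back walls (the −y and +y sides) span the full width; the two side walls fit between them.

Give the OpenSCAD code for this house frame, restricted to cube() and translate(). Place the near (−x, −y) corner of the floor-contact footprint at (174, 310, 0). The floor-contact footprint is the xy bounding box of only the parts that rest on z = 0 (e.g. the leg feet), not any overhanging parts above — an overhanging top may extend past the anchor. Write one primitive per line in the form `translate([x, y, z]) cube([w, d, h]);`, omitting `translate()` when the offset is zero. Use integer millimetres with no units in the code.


translate([174, 310, 0]) cube([2650, 127, 2710]);
translate([174, 3813, 0]) cube([2650, 127, 2710]);
translate([174, 437, 0]) cube([127, 3376, 2710]);
translate([2697, 437, 0]) cube([127, 3376, 2710]);


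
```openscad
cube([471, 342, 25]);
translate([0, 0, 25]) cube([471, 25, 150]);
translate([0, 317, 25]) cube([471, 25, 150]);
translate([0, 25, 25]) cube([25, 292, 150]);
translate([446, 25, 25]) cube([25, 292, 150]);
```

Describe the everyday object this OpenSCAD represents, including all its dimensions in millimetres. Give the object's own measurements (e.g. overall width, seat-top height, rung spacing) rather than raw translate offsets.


An open-topped rectangular box: outside dimensions 471×342×175 mm, with a uniform wall and base thickness of 25 mm. The base is a full 471×342 slab on the floor; four walls sit on top of the base. The front and back walls (the −y and +y sides) span the full width; the two side walls fit between them.


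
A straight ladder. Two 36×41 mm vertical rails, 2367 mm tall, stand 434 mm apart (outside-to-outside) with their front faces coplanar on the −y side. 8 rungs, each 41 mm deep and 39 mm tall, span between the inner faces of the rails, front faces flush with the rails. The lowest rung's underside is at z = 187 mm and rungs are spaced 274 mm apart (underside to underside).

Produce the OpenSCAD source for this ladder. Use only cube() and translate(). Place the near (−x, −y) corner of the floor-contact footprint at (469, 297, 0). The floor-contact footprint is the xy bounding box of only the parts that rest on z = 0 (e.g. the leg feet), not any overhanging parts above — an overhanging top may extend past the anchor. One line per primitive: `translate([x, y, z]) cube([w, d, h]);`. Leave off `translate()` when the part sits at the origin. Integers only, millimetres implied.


// rung span = 434 - 2*36 = 362
// rung[k] z = 187 + k*274
translate([469, 297, 0]) cube([36, 41, 2367]);
translate([867, 297, 0]) cube([36, 41, 2367]);
translate([505, 297, 187]) cube([362, 41, 39]);
translate([505, 297, 461]) cube([362, 41, 39]);
translate([505, 297, 735]) cube([362, 41, 39]);
translate([505, 297, 1009]) cube([362, 41, 39]);
translate([505, 297, 1283]) cube([362, 41, 39]);
translate([505, 297, 1557]) cube([362, 41, 39]);
translate([505, 297, 1831]) cube([362, 41, 39]);
translate([505, 297, 2105]) cube([362, 41, 39]);


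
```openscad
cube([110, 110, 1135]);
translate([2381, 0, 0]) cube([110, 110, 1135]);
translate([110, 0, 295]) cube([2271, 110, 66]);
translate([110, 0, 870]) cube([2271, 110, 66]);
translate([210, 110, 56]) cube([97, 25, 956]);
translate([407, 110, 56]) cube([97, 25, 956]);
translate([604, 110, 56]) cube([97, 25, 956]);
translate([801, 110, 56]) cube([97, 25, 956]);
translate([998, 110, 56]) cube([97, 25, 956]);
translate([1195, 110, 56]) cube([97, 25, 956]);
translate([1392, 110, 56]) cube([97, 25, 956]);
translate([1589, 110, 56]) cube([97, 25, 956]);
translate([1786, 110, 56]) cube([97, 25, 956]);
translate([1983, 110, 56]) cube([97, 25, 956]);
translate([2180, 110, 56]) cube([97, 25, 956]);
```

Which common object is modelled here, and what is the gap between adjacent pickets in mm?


A fence section. The picket gap is 100 mm.

Two posts, two rails, 11 pickets — a fence section. Span 2271 mm holds 11 pickets of 97 mm with 12 equal gaps: ⌊(2271 − 11·97) / 12⌋ = 100 mm.


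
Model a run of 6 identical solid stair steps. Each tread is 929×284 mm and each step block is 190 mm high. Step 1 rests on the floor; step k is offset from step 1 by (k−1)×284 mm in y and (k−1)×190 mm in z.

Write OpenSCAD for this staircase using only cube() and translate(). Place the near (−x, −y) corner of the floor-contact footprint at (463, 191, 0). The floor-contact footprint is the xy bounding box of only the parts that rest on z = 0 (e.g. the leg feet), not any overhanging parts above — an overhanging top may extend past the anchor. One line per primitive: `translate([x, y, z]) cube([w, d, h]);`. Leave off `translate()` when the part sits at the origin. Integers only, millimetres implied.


translate([463, 191, 0]) cube([929, 284, 190]);
translate([463, 475, 190]) cube([929, 284, 190]);
translate([463, 759, 380]) cube([929, 284, 190]);
translate([463, 1043, 570]) cube([929, 284, 190]);
translate([463, 1327, 760]) cube([929, 284, 190]);
translate([463, 1611, 950]) cube([929, 284, 190]);


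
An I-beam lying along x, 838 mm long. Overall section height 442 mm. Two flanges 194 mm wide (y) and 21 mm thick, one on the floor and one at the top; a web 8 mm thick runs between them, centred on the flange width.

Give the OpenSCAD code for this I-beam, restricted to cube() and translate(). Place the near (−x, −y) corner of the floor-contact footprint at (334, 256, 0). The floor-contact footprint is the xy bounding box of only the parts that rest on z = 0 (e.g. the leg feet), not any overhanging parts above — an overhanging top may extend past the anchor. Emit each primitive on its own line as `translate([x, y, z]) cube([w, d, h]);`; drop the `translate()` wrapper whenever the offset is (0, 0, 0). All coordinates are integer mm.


translate([334, 256, 0]) cube([838, 194, 21]);
translate([334, 349, 21]) cube([838, 8, 400]);
translate([334, 256, 421]) cube([838, 194, 21]);


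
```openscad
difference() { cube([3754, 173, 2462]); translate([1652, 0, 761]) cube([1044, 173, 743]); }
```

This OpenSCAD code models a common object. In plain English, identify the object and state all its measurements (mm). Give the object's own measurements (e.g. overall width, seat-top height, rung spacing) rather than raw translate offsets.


A wall 3754 mm long (x), 173 mm thick (y), 2462 mm tall, with a rectangular window opening cut through it. The opening is 1044 mm wide and 743 mm tall; its sill is at z = 761 mm and its near (−x) edge is 1652 mm from the wall's −x end. The opening passes through the full wall thickness.


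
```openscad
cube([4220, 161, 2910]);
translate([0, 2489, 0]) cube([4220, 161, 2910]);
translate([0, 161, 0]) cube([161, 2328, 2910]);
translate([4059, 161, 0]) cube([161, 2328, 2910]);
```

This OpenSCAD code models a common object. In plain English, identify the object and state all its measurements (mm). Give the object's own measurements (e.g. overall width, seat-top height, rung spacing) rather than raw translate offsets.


The wall frame of a small rectangular building: four walls, each 2910 mm tall and 161 mm thick, enclosing a footprint 4220 mm (x) by 2650 mm (y) outside-to-outside, with no floor or roof. The front and back walls (the −y and +y sides) span the full width; the two side walls fit between them.


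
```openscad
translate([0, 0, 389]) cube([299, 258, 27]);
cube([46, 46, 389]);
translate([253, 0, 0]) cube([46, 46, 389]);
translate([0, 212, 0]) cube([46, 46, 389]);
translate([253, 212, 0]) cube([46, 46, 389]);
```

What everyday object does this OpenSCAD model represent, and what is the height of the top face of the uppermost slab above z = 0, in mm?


A stool. The seat height is 416 mm.

A 299×258×27 slab at z = 389 on four corner posts — a stool. The seat top is 389 + 27 = 416 mm.


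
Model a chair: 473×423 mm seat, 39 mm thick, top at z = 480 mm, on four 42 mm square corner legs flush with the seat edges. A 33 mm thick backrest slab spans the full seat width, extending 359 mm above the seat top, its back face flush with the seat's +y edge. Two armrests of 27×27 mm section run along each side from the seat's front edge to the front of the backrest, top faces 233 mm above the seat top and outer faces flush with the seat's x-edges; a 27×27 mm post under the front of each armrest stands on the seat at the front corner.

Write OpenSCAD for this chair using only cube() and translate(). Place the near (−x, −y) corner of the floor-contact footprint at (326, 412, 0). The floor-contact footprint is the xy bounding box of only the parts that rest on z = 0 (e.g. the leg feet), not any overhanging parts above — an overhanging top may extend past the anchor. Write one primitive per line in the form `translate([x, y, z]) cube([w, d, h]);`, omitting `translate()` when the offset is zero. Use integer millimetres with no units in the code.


translate([326, 412, 441]) cube([473, 423, 39]);
translate([326, 412, 0]) cube([42, 42, 441]);
translate([757, 412, 0]) cube([42, 42, 441]);
translate([326, 793, 0]) cube([42, 42, 441]);
translate([757, 793, 0]) cube([42, 42, 441]);
translate([326, 802, 480]) cube([473, 33, 359]);
translate([326, 412, 686]) cube([27, 390, 27]);
translate([772, 412, 686]) cube([27, 390, 27]);
translate([326, 412, 480]) cube([27, 27, 206]);
translate([772, 412, 480]) cube([27, 27, 206]);


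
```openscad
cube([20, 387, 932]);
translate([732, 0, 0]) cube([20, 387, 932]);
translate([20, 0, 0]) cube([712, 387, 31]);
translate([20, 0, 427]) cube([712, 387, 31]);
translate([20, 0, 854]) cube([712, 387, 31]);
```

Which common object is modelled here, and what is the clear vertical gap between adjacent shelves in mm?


A bookshelf. The clear shelf gap is 396 mm.

Two tall side panels with 3 horizontal boards between them — a bookshelf. The first two shelf undersides are at z = 0 and z = 427; with shelf thickness 31, the clear gap is 427 − 0 − 31 = 396 mm.


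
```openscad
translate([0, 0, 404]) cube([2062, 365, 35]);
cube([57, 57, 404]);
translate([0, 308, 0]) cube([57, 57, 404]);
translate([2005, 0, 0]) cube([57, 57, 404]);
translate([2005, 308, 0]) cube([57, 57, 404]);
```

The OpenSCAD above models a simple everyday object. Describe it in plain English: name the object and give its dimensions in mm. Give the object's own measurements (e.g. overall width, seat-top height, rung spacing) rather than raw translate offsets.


A bench: a 2062×365 mm seat slab, 35 mm thick, top at z = 439 mm, on four 57×57 mm square legs flush with the seat corners and standing on z = 0.


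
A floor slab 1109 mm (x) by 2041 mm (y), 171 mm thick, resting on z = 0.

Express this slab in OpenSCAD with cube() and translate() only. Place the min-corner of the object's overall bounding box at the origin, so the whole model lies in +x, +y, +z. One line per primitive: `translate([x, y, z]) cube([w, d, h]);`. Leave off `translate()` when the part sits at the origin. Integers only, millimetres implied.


cube([1109, 2041, 171]);


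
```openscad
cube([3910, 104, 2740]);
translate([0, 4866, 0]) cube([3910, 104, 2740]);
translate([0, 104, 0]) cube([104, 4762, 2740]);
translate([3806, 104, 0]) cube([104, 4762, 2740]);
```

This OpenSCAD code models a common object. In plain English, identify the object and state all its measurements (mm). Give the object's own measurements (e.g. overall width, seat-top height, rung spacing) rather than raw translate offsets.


The wall frame of a small rectangular building: four walls, each 2740 mm tall and 104 mm thick, enclosing a footprint 3910 mm (x) by 4970 mm (y) outside-to-outside, with no floor or roof. The front and back walls (the −y and +y sides) span the full width; the two side walls fit between them.


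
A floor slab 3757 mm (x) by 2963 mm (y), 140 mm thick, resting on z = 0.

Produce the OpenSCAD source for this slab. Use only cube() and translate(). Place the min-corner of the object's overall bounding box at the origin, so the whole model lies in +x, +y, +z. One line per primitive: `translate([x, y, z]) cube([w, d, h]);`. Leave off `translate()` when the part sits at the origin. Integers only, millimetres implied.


cube([3757, 2963, 140]);


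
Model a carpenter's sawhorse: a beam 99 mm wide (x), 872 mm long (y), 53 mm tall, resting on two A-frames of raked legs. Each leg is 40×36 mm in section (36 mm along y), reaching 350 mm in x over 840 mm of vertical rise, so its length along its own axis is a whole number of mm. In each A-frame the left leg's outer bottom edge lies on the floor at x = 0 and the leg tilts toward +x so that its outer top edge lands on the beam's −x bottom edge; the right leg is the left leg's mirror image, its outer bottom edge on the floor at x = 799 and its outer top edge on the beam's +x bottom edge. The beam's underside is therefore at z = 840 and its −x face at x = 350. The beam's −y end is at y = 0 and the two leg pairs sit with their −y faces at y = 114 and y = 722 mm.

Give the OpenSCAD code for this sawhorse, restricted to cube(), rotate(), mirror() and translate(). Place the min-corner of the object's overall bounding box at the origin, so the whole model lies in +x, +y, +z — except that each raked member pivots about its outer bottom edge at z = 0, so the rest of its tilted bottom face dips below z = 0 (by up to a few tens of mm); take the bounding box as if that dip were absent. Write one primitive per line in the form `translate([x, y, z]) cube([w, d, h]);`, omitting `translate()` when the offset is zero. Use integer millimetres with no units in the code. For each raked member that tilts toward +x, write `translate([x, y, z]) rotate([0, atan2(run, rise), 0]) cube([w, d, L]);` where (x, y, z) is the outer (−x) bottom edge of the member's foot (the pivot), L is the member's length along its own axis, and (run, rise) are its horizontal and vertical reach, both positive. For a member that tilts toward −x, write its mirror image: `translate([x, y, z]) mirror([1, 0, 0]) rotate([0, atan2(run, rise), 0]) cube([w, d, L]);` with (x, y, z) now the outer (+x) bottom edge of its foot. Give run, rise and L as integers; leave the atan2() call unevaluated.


translate([350, 0, 840]) cube([99, 872, 53]);
translate([0, 114, 0]) rotate([0, atan2(350, 840), 0]) cube([40, 36, 910]);
translate([799, 114, 0]) mirror([1, 0, 0]) rotate([0, atan2(350, 840), 0]) cube([40, 36, 910]);
translate([0, 722, 0]) rotate([0, atan2(350, 840), 0]) cube([40, 36, 910]);
translate([799, 722, 0]) mirror([1, 0, 0]) rotate([0, atan2(350, 840), 0]) cube([40, 36, 910]);


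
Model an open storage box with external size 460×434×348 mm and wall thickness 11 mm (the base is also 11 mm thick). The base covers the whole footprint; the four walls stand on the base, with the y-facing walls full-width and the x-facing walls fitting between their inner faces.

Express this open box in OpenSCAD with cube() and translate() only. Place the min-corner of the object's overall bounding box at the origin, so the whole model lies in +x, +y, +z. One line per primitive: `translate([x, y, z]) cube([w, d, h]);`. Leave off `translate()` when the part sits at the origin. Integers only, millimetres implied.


cube([460, 434, 11]);
translate([0, 0, 11]) cube([460, 11, 337]);
translate([0, 423, 11]) cube([460, 11, 337]);
translate([0, 11, 11]) cube([11, 412, 337]);
translate([449, 11, 11]) cube([11, 412, 337]);


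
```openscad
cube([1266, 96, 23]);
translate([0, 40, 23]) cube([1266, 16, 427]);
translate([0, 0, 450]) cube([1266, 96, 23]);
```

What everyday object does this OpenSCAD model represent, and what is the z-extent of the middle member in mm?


An I-beam. The web height is 427 mm.

Two wide flanges with a thin centred web — an I-beam. Overall 473 mm minus two 23 mm flanges gives a web of 473 − 2·23 = 427 mm.


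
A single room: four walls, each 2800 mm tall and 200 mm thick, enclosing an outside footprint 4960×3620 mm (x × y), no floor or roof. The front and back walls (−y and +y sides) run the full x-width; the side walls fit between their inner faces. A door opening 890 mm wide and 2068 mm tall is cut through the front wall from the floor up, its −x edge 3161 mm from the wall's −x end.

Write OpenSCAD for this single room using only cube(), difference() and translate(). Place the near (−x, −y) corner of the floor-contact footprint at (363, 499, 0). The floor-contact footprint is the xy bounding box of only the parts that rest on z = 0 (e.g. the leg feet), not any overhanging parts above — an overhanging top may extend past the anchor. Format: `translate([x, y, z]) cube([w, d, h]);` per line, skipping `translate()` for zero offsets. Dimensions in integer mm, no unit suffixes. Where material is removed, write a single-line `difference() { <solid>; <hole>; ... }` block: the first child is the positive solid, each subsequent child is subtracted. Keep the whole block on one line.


difference() { translate([363, 499, 0]) cube([4960, 200, 2800]); translate([3524, 499, 0]) cube([890, 200, 2068]); }
translate([363, 3919, 0]) cube([4960, 200, 2800]);
translate([363, 699, 0]) cube([200, 3220, 2800]);
translate([5123, 699, 0]) cube([200, 3220, 2800]);


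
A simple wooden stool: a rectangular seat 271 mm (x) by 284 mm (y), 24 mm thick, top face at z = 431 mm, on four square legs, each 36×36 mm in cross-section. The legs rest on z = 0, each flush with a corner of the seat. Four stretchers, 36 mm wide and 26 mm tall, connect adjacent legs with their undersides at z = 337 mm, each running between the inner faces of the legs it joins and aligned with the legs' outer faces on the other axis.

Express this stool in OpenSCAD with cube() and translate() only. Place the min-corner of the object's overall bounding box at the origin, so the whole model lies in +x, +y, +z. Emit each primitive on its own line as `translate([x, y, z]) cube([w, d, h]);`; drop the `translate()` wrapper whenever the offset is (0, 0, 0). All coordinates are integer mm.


translate([0, 0, 407]) cube([271, 284, 24]);
cube([36, 36, 407]);
translate([235, 0, 0]) cube([36, 36, 407]);
translate([0, 248, 0]) cube([36, 36, 407]);
translate([235, 248, 0]) cube([36, 36, 407]);
translate([36, 0, 337]) cube([199, 36, 26]);
translate([36, 248, 337]) cube([199, 36, 26]);
translate([0, 36, 337]) cube([36, 212, 26]);
translate([235, 36, 337]) cube([36, 212, 26]);


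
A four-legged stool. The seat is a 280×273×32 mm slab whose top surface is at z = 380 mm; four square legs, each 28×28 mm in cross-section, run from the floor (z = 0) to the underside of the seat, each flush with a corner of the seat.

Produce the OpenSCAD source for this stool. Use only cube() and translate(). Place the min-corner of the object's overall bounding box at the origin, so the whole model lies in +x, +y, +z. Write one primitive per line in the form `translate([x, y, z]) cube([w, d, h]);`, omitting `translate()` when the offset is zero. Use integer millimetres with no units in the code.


translate([0, 0, 348]) cube([280, 273, 32]);
cube([28, 28, 348]);
translate([252, 0, 0]) cube([28, 28, 348]);
translate([0, 245, 0]) cube([28, 28, 348]);
translate([252, 245, 0]) cube([28, 28, 348]);


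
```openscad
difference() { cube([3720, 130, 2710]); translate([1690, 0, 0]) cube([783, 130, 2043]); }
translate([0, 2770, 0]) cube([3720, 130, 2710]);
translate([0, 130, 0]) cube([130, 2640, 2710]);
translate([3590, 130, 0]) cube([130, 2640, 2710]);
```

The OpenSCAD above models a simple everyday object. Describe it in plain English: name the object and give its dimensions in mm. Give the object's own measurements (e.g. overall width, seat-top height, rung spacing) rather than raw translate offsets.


A single room: four walls, each 2710 mm tall and 130 mm thick, enclosing an outside footprint 3720×2900 mm (x × y), no floor or roof. The front and back walls (−y and +y sides) run the full x-width; the side walls fit between their inner faces. A door opening 783 mm wide and 2043 mm tall is cut through the front wall from the floor up, its −x edge 1690 mm from the wall's −x end.


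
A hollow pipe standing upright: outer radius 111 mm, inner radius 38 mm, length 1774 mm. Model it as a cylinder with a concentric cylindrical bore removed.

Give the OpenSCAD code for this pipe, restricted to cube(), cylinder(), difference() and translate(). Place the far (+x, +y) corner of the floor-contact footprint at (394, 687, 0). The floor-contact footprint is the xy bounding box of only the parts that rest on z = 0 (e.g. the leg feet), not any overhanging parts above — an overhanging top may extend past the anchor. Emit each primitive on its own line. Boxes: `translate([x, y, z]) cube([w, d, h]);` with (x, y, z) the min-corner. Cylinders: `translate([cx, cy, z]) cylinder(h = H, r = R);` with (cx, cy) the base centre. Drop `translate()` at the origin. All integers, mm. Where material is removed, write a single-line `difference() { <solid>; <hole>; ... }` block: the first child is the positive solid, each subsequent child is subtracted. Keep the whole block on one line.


difference() { translate([283, 576, 0]) cylinder(h = 1774, r = 111); translate([283, 576, 0]) cylinder(h = 1774, r = 38); }


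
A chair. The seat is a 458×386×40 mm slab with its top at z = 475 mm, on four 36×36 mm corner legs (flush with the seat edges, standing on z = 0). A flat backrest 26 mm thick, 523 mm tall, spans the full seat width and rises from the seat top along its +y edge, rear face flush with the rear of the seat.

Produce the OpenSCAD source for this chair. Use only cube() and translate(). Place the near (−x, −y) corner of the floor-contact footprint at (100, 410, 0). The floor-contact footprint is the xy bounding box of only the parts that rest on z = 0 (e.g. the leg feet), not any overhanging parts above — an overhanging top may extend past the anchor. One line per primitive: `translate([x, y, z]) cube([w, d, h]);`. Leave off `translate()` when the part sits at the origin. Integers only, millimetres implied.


translate([100, 410, 435]) cube([458, 386, 40]);
translate([100, 410, 0]) cube([36, 36, 435]);
translate([522, 410, 0]) cube([36, 36, 435]);
translate([100, 760, 0]) cube([36, 36, 435]);
translate([522, 760, 0]) cube([36, 36, 435]);
translate([100, 770, 475]) cube([458, 26, 523]);


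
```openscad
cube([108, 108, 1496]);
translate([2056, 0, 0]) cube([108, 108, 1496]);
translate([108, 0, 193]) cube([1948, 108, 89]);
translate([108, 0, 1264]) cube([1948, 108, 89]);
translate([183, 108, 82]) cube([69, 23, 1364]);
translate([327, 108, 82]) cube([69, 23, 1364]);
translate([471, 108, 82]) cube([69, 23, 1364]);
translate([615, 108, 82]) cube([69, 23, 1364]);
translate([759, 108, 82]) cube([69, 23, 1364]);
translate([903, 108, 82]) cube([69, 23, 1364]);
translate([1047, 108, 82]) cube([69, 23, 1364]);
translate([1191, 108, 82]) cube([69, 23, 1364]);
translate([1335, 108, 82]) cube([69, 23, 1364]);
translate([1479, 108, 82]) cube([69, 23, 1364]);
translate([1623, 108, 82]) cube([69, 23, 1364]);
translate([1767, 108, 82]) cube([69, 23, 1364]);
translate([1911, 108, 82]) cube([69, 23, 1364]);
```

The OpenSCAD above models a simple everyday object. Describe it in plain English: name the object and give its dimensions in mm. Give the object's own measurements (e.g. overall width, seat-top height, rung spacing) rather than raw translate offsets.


A fence section. Two 108×108 mm posts, 1496 mm tall, stand on the floor with a clear span of 1948 mm between their inner faces. Two horizontal rails of 108×89 mm section span the gap between the posts with their undersides at z = 193 mm and z = 1264 mm, flush with the posts' −y face. 13 pickets, each 69 mm wide, 23 mm thick and 1364 mm tall, are fixed to the +y face of the rails with their bottoms at z = 82 mm, spaced across the span with a 75 mm gap after the −x post and between neighbouring pickets, with 76 mm left before the +x post.


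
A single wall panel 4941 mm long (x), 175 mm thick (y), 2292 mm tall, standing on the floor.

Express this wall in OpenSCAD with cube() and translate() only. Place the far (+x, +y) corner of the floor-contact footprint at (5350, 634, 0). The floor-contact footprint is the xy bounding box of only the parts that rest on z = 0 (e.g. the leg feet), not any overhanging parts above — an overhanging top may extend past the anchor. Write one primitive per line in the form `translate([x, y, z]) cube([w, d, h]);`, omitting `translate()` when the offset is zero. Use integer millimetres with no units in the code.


translate([409, 459, 0]) cube([4941, 175, 2292]);
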